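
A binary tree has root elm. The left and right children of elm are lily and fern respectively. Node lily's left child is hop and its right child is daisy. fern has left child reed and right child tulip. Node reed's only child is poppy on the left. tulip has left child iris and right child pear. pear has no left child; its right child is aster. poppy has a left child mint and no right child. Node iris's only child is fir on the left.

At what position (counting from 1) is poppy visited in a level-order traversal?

Level-order visits nodes level by level from the root, left to right within each level.
Level 0: elm
Level 1: lily, fern
Level 2: hop, daisy, reed, tulip
Level 3: poppy, iris, pear
Level 4: mint, fir, aster
Full level-order sequence: elm, lily, fern, hop, daisy, reed, tulip, poppy, iris, pear, mint, fir, aster.

8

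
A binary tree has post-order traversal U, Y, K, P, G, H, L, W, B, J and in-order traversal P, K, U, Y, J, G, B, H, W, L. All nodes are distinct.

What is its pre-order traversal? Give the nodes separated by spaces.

The last element of post-order is the root; it splits in-order into left and right subtrees.
Root J: left subtree has 4 nodes {P, K, U, Y}, right has 5 {G, B, H, W, L}.
  Root P: left subtree has 0 nodes { }, right has 3 {K, U, Y}.
    Root K: left subtree has 0 nodes { }, right has 2 {U, Y}.
      Root Y: left subtree has 1 node {U}, right has 0 { }.
  Root B: left subtree has 1 node {G}, right has 3 {H, W, L}.
    Root W: left subtree has 1 node {H}, right has 1 {L}.

J P K Y U B G W H L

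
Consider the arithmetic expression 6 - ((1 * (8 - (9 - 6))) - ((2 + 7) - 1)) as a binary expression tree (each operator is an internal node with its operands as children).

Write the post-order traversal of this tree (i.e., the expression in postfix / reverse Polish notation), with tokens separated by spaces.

6 1 8 9 6 - - * 2 7 + 1 - - -

Post-order on an expression tree gives postfix notation: for each operator, emit left operand, right operand, then the operator.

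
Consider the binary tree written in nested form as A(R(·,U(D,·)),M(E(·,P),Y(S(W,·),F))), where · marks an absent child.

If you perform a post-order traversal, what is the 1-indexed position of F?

8

Post-order visits the left subtree, then the right subtree, then the node.
At A: go left to R.
  At R: no left child.
  At R: go right to U.
    At U: go left to D.
      D is a leaf — visit D.
    At U: no right child.
    Visit U.
  Visit R.
At A: go right to M.
  At M: go left to E.
    At E: no left child.
    At E: go right to P.
      P is a leaf — visit P.
    Visit E.
  At M: go right to Y.
    At Y: go left to S.
      At S: go left to W.
        W is a leaf — visit W.
      At S: no right child.
      Visit S.
    At Y: go right to F.
      F is a leaf — visit F.
    Visit Y.
  Visit M.
Visit A.
Full post-order sequence: D, U, R, P, E, W, S, F, Y, M, A.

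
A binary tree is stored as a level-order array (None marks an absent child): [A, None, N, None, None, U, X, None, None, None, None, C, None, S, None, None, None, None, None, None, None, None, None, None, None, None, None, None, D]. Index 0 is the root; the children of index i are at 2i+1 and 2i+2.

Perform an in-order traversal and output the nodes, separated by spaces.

In-order visits the left subtree, then the node, then the right subtree.
At A: no left child.
Visit A.
At A: go right to N.
  At N: go left to U.
    At U: go left to C.
      C is a leaf — visit C.
    Visit U.
    At U: no right child.
  Visit N.
  At N: go right to X.
    At X: go left to S.
      At S: no left child.
      Visit S.
      At S: go right to D.
        D is a leaf — visit D.
    Visit X.
    At X: no right child.

A C U N S D X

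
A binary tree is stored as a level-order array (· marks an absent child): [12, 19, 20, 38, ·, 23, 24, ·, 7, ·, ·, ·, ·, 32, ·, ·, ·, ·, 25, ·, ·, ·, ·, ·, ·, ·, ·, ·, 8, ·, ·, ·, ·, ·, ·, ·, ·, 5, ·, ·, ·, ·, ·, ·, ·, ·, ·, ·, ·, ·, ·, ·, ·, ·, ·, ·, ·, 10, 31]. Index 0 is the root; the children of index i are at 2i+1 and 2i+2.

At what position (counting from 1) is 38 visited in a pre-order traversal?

3

Pre-order visits the node, then its left subtree, then its right subtree.
Visit 12.
At 12: go left to 19.
  Visit 19.
  At 19: go left to 38.
    Visit 38.
    At 38: no left child.
    At 38: go right to 7.
      Visit 7.
      At 7: no left child.
      At 7: go right to 25.
        Visit 25.
        At 25: go left to 5.
          5 is a leaf — visit 5.
        At 25: no right child.
  At 19: no right child.
At 12: go right to 20.
  Visit 20.
  At 20: go left to 23.
    23 is a leaf — visit 23.
  At 20: go right to 24.
    Visit 24.
    At 24: go left to 32.
      Visit 32.
      At 32: no left child.
      At 32: go right to 8.
        Visit 8.
        At 8: go left to 10.
          10 is a leaf — visit 10.
        At 8: go right to 31.
          31 is a leaf — visit 31.
    At 24: no right child.
Full pre-order sequence: 12, 19, 38, 7, 25, 5, 20, 23, 24, 32, 8, 10, 31.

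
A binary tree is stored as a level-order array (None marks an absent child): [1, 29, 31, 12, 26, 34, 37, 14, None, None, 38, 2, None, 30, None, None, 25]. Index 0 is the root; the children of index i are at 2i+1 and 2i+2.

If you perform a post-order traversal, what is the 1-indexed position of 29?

Post-order visits the left subtree, then the right subtree, then the node.
At 1: go left to 29.
  At 29: go left to 12.
    At 12: go left to 14.
      At 14: no left child.
      At 14: go right to 25.
        25 is a leaf — visit 25.
      Visit 14.
    At 12: no right child.
    Visit 12.
  At 29: go right to 26.
    At 26: no left child.
    At 26: go right to 38.
      38 is a leaf — visit 38.
    Visit 26.
  Visit 29.
At 1: go right to 31.
  At 31: go left to 34.
    At 34: go left to 2.
      2 is a leaf — visit 2.
    At 34: no right child.
    Visit 34.
  At 31: go right to 37.
    At 37: go left to 30.
      30 is a leaf — visit 30.
    At 37: no right child.
    Visit 37.
  Visit 31.
Visit 1.
Full post-order sequence: 25, 14, 12, 38, 26, 29, 2, 34, 30, 37, 31, 1.

6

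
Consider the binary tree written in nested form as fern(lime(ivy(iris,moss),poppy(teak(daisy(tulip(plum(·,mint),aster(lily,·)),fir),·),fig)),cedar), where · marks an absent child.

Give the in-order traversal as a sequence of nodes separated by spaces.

In-order visits the left subtree, then the node, then the right subtree.
At fern: go left to lime.
  At lime: go left to ivy.
    At ivy: go left to iris.
      iris is a leaf — visit iris.
    Visit ivy.
    At ivy: go right to moss.
      moss is a leaf — visit moss.
  Visit lime.
  At lime: go right to poppy.
    At poppy: go left to teak.
      At teak: go left to daisy.
        At daisy: go left to tulip.
          At tulip: go left to plum.
            At plum: no left child.
            Visit plum.
            At plum: go right to mint.
              mint is a leaf — visit mint.
          Visit tulip.
          At tulip: go right to aster.
            At aster: go left to lily.
              lily is a leaf — visit lily.
            Visit aster.
            At aster: no right child.
        Visit daisy.
        At daisy: go right to fir.
          fir is a leaf — visit fir.
      Visit teak.
      At teak: no right child.
    Visit poppy.
    At poppy: go right to fig.
      fig is a leaf — visit fig.
Visit fern.
At fern: go right to cedar.
  cedar is a leaf — visit cedar.

iris ivy moss lime plum mint tulip lily aster daisy fir teak poppy fig fern cedar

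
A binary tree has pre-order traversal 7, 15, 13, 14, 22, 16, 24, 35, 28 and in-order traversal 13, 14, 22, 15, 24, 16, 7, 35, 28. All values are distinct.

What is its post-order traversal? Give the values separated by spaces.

22 14 13 24 16 15 28 35 7

The first element of pre-order is the root; it splits in-order into left and right subtrees.
Root 7: left subtree has 6 nodes {13, 14, 22, 15, 24, 16}, right has 2 {35, 28}.
  Root 15: left subtree has 3 nodes {13, 14, 22}, right has 2 {24, 16}.
    Root 13: left subtree has 0 nodes { }, right has 2 {14, 22}.
      Root 14: left subtree has 0 nodes { }, right has 1 {22}.
    Root 16: left subtree has 1 node {24}, right has 0 { }.
  Root 35: left subtree has 0 nodes { }, right has 1 {28}.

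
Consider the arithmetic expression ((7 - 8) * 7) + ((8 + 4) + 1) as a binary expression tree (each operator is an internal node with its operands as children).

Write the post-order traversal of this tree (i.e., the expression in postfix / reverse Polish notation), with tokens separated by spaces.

7 8 - 7 * 8 4 + 1 + +

Post-order on an expression tree gives postfix notation: for each operator, emit left operand, right operand, then the operator.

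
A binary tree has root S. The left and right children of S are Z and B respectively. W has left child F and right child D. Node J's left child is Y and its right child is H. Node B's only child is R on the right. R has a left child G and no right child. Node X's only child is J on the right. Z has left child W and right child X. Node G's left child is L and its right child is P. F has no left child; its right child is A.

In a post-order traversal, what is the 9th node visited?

Z

Post-order visits the left subtree, then the right subtree, then the node.
At S: go left to Z.
  At Z: go left to W.
    At W: go left to F.
      At F: no left child.
      At F: go right to A.
        A is a leaf — visit A.
      Visit F.
    At W: go right to D.
      D is a leaf — visit D.
    Visit W.
  At Z: go right to X.
    At X: no left child.
    At X: go right to J.
      At J: go left to Y.
        Y is a leaf — visit Y.
      At J: go right to H.
        H is a leaf — visit H.
      Visit J.
    Visit X.
  Visit Z.
At S: go right to B.
  At B: no left child.
  At B: go right to R.
    At R: go left to G.
      At G: go left to L.
        L is a leaf — visit L.
      At G: go right to P.
        P is a leaf — visit P.
      Visit G.
    At R: no right child.
    Visit R.
  Visit B.
Visit S.
Full post-order sequence: A, F, D, W, Y, H, J, X, Z, L, P, G, R, B, S.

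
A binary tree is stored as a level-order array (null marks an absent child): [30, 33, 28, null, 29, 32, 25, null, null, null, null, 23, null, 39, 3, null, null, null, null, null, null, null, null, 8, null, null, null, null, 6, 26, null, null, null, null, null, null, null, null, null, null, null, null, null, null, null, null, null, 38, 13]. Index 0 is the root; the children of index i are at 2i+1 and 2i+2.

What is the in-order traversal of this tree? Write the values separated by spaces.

33 29 30 38 8 13 23 32 28 39 6 25 26 3

In-order visits the left subtree, then the node, then the right subtree.
At 30: go left to 33.
  At 33: no left child.
  Visit 33.
  At 33: go right to 29.
    29 is a leaf — visit 29.
Visit 30.
At 30: go right to 28.
  At 28: go left to 32.
    At 32: go left to 23.
      At 23: go left to 8.
        At 8: go left to 38.
          38 is a leaf — visit 38.
        Visit 8.
        At 8: go right to 13.
          13 is a leaf — visit 13.
      Visit 23.
      At 23: no right child.
    Visit 32.
    At 32: no right child.
  Visit 28.
  At 28: go right to 25.
    At 25: go left to 39.
      At 39: no left child.
      Visit 39.
      At 39: go right to 6.
        6 is a leaf — visit 6.
    Visit 25.
    At 25: go right to 3.
      At 3: go left to 26.
        26 is a leaf — visit 26.
      Visit 3.
      At 3: no right child.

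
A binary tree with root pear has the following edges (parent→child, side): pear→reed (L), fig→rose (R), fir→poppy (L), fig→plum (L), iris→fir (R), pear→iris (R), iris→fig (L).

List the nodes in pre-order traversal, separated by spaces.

pear reed iris fig plum rose fir poppy

Pre-order visits the node, then its left subtree, then its right subtree.
Visit pear.
At pear: go left to reed.
  reed is a leaf — visit reed.
At pear: go right to iris.
  Visit iris.
  At iris: go left to fig.
    Visit fig.
    At fig: go left to plum.
      plum is a leaf — visit plum.
    At fig: go right to rose.
      rose is a leaf — visit rose.
  At iris: go right to fir.
    Visit fir.
    At fir: go left to poppy.
      poppy is a leaf — visit poppy.
    At fir: no right child.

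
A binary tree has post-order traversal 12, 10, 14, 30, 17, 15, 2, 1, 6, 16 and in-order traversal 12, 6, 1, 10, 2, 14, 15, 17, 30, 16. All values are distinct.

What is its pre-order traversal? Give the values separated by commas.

The last element of post-order is the root; it splits in-order into left and right subtrees.
Root 16: left subtree has 9 nodes {12, 6, 1, 10, 2, 14, 15, 17, 30}, right has 0 { }.
  Root 6: left subtree has 1 node {12}, right has 7 {1, 10, 2, 14, 15, 17, 30}.
    Root 1: left subtree has 0 nodes { }, right has 6 {10, 2, 14, 15, 17, 30}.
      Root 2: left subtree has 1 node {10}, right has 4 {14, 15, 17, 30}.
        Root 15: left subtree has 1 node {14}, right has 2 {17, 30}.
          Root 17: left subtree has 0 nodes { }, right has 1 {30}.

16, 6, 12, 1, 2, 10, 15, 14, 17, 30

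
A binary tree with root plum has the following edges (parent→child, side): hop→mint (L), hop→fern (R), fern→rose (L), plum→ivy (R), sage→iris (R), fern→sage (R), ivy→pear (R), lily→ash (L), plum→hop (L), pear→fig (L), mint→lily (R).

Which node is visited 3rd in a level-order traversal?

ivy

Level-order visits nodes level by level from the root, left to right within each level.
Level 0: plum
Level 1: hop, ivy
Level 2: mint, fern, pear
Level 3: lily, rose, sage, fig
Level 4: ash, iris
Full level-order sequence: plum, hop, ivy, mint, fern, pear, lily, rose, sage, fig, ash, iris.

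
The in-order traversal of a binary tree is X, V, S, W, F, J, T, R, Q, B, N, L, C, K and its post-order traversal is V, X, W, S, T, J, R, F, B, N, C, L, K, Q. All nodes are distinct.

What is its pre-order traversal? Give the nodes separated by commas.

The last element of post-order is the root; it splits in-order into left and right subtrees.
Root Q: left subtree has 8 nodes {X, V, S, W, F, J, T, R}, right has 5 {B, N, L, C, K}.
  Root F: left subtree has 4 nodes {X, V, S, W}, right has 3 {J, T, R}.
    Root S: left subtree has 2 nodes {X, V}, right has 1 {W}.
      Root X: left subtree has 0 nodes { }, right has 1 {V}.
    Root R: left subtree has 2 nodes {J, T}, right has 0 { }.
      Root J: left subtree has 0 nodes { }, right has 1 {T}.
  Root K: left subtree has 4 nodes {B, N, L, C}, right has 0 { }.
    Root L: left subtree has 2 nodes {B, N}, right has 1 {C}.
      Root N: left subtree has 1 node {B}, right has 0 { }.

Q, F, S, X, V, W, R, J, T, K, L, N, B, C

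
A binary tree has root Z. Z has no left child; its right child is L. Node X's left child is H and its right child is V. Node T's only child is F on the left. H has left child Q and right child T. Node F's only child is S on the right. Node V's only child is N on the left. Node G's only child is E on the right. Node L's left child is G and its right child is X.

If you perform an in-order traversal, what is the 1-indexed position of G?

In-order visits the left subtree, then the node, then the right subtree.
At Z: no left child.
Visit Z.
At Z: go right to L.
  At L: go left to G.
    At G: no left child.
    Visit G.
    At G: go right to E.
      E is a leaf — visit E.
  Visit L.
  At L: go right to X.
    At X: go left to H.
      At H: go left to Q.
        Q is a leaf — visit Q.
      Visit H.
      At H: go right to T.
        At T: go left to F.
          At F: no left child.
          Visit F.
          At F: go right to S.
            S is a leaf — visit S.
        Visit T.
        At T: no right child.
    Visit X.
    At X: go right to V.
      At V: go left to N.
        N is a leaf — visit N.
      Visit V.
      At V: no right child.
Full in-order sequence: Z, G, E, L, Q, H, F, S, T, X, N, V.

2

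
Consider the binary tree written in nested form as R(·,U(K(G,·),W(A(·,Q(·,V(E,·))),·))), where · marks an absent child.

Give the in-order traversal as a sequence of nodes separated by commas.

R, G, K, U, A, Q, E, V, W

In-order visits the left subtree, then the node, then the right subtree.
At R: no left child.
Visit R.
At R: go right to U.
  At U: go left to K.
    At K: go left to G.
      G is a leaf — visit G.
    Visit K.
    At K: no right child.
  Visit U.
  At U: go right to W.
    At W: go left to A.
      At A: no left child.
      Visit A.
      At A: go right to Q.
        At Q: no left child.
        Visit Q.
        At Q: go right to V.
          At V: go left to E.
            E is a leaf — visit E.
          Visit V.
          At V: no right child.
    Visit W.
    At W: no right child.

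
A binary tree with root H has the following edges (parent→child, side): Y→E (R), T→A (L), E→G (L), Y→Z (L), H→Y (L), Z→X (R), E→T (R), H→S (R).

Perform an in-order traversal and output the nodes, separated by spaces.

In-order visits the left subtree, then the node, then the right subtree.
At H: go left to Y.
  At Y: go left to Z.
    At Z: no left child.
    Visit Z.
    At Z: go right to X.
      X is a leaf — visit X.
  Visit Y.
  At Y: go right to E.
    At E: go left to G.
      G is a leaf — visit G.
    Visit E.
    At E: go right to T.
      At T: go left to A.
        A is a leaf — visit A.
      Visit T.
      At T: no right child.
Visit H.
At H: go right to S.
  S is a leaf — visit S.

Z X Y G E A T H S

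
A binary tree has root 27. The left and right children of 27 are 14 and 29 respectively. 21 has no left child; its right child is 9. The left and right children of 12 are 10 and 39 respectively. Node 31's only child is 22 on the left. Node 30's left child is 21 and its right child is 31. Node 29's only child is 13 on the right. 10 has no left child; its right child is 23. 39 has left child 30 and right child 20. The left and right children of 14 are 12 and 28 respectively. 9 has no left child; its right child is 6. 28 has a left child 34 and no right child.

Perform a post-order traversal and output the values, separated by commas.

23, 10, 6, 9, 21, 22, 31, 30, 20, 39, 12, 34, 28, 14, 13, 29, 27

Post-order visits the left subtree, then the right subtree, then the node.
At 27: go left to 14.
  At 14: go left to 12.
    At 12: go left to 10.
      At 10: no left child.
      At 10: go right to 23.
        23 is a leaf — visit 23.
      Visit 10.
    At 12: go right to 39.
      At 39: go left to 30.
        At 30: go left to 21.
          At 21: no left child.
          At 21: go right to 9.
            At 9: no left child.
            At 9: go right to 6.
              6 is a leaf — visit 6.
            Visit 9.
          Visit 21.
        At 30: go right to 31.
          At 31: go left to 22.
            22 is a leaf — visit 22.
          At 31: no right child.
          Visit 31.
        Visit 30.
      At 39: go right to 20.
        20 is a leaf — visit 20.
      Visit 39.
    Visit 12.
  At 14: go right to 28.
    At 28: go left to 34.
      34 is a leaf — visit 34.
    At 28: no right child.
    Visit 28.
  Visit 14.
At 27: go right to 29.
  At 29: no left child.
  At 29: go right to 13.
    13 is a leaf — visit 13.
  Visit 29.
Visit 27.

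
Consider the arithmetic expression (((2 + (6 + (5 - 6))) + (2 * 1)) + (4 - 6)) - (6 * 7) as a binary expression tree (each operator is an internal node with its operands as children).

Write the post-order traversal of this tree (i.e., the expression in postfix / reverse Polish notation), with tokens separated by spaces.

Post-order on an expression tree gives postfix notation: for each operator, emit left operand, right operand, then the operator.

2 6 5 6 - + + 2 1 * + 4 6 - + 6 7 * -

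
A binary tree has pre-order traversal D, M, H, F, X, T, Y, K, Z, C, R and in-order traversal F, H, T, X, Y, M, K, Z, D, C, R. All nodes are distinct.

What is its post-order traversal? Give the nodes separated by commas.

The first element of pre-order is the root; it splits in-order into left and right subtrees.
Root D: left subtree has 8 nodes {F, H, T, X, Y, M, K, Z}, right has 2 {C, R}.
  Root M: left subtree has 5 nodes {F, H, T, X, Y}, right has 2 {K, Z}.
    Root H: left subtree has 1 node {F}, right has 3 {T, X, Y}.
      Root X: left subtree has 1 node {T}, right has 1 {Y}.
    Root K: left subtree has 0 nodes { }, right has 1 {Z}.
  Root C: left subtree has 0 nodes { }, right has 1 {R}.

F, T, Y, X, H, Z, K, M, R, C, D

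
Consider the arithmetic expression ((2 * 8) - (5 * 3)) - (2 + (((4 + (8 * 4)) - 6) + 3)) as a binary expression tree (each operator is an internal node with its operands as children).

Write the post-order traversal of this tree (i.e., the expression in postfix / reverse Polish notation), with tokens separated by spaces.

Post-order on an expression tree gives postfix notation: for each operator, emit left operand, right operand, then the operator.

2 8 * 5 3 * - 2 4 8 4 * + 6 - 3 + + -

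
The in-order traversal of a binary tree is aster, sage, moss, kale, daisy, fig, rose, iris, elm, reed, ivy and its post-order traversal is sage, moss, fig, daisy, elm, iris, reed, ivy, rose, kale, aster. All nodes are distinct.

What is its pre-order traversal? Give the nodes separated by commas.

aster, kale, moss, sage, rose, daisy, fig, ivy, reed, iris, elm

The last element of post-order is the root; it splits in-order into left and right subtrees.
Root aster: left subtree has 0 nodes { }, right has 10 {sage, moss, kale, daisy, fig, rose, iris, elm, reed, ivy}.
  Root kale: left subtree has 2 nodes {sage, moss}, right has 7 {daisy, fig, rose, iris, elm, reed, ivy}.
    Root moss: left subtree has 1 node {sage}, right has 0 { }.
    Root rose: left subtree has 2 nodes {daisy, fig}, right has 4 {iris, elm, reed, ivy}.
      Root daisy: left subtree has 0 nodes { }, right has 1 {fig}.
      Root ivy: left subtree has 3 nodes {iris, elm, reed}, right has 0 { }.
        Root reed: left subtree has 2 nodes {iris, elm}, right has 0 { }.
          Root iris: left subtree has 0 nodes { }, right has 1 {elm}.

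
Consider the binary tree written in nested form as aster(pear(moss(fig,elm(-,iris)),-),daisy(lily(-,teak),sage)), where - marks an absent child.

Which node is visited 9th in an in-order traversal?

daisy

In-order visits the left subtree, then the node, then the right subtree.
At aster: go left to pear.
  At pear: go left to moss.
    At moss: go left to fig.
      fig is a leaf — visit fig.
    Visit moss.
    At moss: go right to elm.
      At elm: no left child.
      Visit elm.
      At elm: go right to iris.
        iris is a leaf — visit iris.
  Visit pear.
  At pear: no right child.
Visit aster.
At aster: go right to daisy.
  At daisy: go left to lily.
    At lily: no left child.
    Visit lily.
    At lily: go right to teak.
      teak is a leaf — visit teak.
  Visit daisy.
  At daisy: go right to sage.
    sage is a leaf — visit sage.
Full in-order sequence: fig, moss, elm, iris, pear, aster, lily, teak, daisy, sage.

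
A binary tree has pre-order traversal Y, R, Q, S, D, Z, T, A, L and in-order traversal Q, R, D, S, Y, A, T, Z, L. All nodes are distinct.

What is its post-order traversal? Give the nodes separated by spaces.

The first element of pre-order is the root; it splits in-order into left and right subtrees.
Root Y: left subtree has 4 nodes {Q, R, D, S}, right has 4 {A, T, Z, L}.
  Root R: left subtree has 1 node {Q}, right has 2 {D, S}.
    Root S: left subtree has 1 node {D}, right has 0 { }.
  Root Z: left subtree has 2 nodes {A, T}, right has 1 {L}.
    Root T: left subtree has 1 node {A}, right has 0 { }.

Q D S R A T L Z Y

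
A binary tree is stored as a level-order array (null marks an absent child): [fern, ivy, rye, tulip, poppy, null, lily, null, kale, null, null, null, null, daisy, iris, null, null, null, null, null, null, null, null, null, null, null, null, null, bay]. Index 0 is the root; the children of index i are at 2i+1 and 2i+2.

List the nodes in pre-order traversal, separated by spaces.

fern ivy tulip kale poppy rye lily daisy bay iris

Pre-order visits the node, then its left subtree, then its right subtree.
Visit fern.
At fern: go left to ivy.
  Visit ivy.
  At ivy: go left to tulip.
    Visit tulip.
    At tulip: no left child.
    At tulip: go right to kale.
      kale is a leaf — visit kale.
  At ivy: go right to poppy.
    poppy is a leaf — visit poppy.
At fern: go right to rye.
  Visit rye.
  At rye: no left child.
  At rye: go right to lily.
    Visit lily.
    At lily: go left to daisy.
      Visit daisy.
      At daisy: no left child.
      At daisy: go right to bay.
        bay is a leaf — visit bay.
    At lily: go right to iris.
      iris is a leaf — visit iris.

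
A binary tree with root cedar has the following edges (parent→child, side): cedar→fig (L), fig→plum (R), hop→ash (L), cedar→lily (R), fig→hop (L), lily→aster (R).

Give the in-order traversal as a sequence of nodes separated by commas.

In-order visits the left subtree, then the node, then the right subtree.
At cedar: go left to fig.
  At fig: go left to hop.
    At hop: go left to ash.
      ash is a leaf — visit ash.
    Visit hop.
    At hop: no right child.
  Visit fig.
  At fig: go right to plum.
    plum is a leaf — visit plum.
Visit cedar.
At cedar: go right to lily.
  At lily: no left child.
  Visit lily.
  At lily: go right to aster.
    aster is a leaf — visit aster.

ash, hop, fig, plum, cedar, lily, aster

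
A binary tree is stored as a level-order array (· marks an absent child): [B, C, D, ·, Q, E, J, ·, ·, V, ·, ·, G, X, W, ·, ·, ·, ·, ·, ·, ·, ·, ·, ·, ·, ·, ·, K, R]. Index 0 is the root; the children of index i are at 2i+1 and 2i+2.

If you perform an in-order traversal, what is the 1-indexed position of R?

11

In-order visits the left subtree, then the node, then the right subtree.
At B: go left to C.
  At C: no left child.
  Visit C.
  At C: go right to Q.
    At Q: go left to V.
      V is a leaf — visit V.
    Visit Q.
    At Q: no right child.
Visit B.
At B: go right to D.
  At D: go left to E.
    At E: no left child.
    Visit E.
    At E: go right to G.
      G is a leaf — visit G.
  Visit D.
  At D: go right to J.
    At J: go left to X.
      At X: no left child.
      Visit X.
      At X: go right to K.
        K is a leaf — visit K.
    Visit J.
    At J: go right to W.
      At W: go left to R.
        R is a leaf — visit R.
      Visit W.
      At W: no right child.
Full in-order sequence: C, V, Q, B, E, G, D, X, K, J, R, W.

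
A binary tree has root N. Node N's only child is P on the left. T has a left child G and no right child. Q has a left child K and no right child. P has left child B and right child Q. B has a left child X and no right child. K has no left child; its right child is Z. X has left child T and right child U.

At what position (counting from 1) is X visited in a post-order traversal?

4

Post-order visits the left subtree, then the right subtree, then the node.
At N: go left to P.
  At P: go left to B.
    At B: go left to X.
      At X: go left to T.
        At T: go left to G.
          G is a leaf — visit G.
        At T: no right child.
        Visit T.
      At X: go right to U.
        U is a leaf — visit U.
      Visit X.
    At B: no right child.
    Visit B.
  At P: go right to Q.
    At Q: go left to K.
      At K: no left child.
      At K: go right to Z.
        Z is a leaf — visit Z.
      Visit K.
    At Q: no right child.
    Visit Q.
  Visit P.
At N: no right child.
Visit N.
Full post-order sequence: G, T, U, X, B, Z, K, Q, P, N.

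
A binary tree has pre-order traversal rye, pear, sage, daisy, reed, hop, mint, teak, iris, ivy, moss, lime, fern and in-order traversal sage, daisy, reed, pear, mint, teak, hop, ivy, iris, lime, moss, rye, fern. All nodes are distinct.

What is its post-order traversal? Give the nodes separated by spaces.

reed daisy sage teak mint ivy lime moss iris hop pear fern rye

The first element of pre-order is the root; it splits in-order into left and right subtrees.
Root rye: left subtree has 11 nodes {sage, daisy, reed, pear, mint, teak, hop, ivy, iris, lime, moss}, right has 1 {fern}.
  Root pear: left subtree has 3 nodes {sage, daisy, reed}, right has 7 {mint, teak, hop, ivy, iris, lime, moss}.
    Root sage: left subtree has 0 nodes { }, right has 2 {daisy, reed}.
      Root daisy: left subtree has 0 nodes { }, right has 1 {reed}.
    Root hop: left subtree has 2 nodes {mint, teak}, right has 4 {ivy, iris, lime, moss}.
      Root mint: left subtree has 0 nodes { }, right has 1 {teak}.
      Root iris: left subtree has 1 node {ivy}, right has 2 {lime, moss}.
        Root moss: left subtree has 1 node {lime}, right has 0 { }.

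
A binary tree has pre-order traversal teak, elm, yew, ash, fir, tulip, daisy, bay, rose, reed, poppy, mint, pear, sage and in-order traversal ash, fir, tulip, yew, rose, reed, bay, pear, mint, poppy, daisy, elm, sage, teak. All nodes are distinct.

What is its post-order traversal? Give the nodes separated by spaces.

The first element of pre-order is the root; it splits in-order into left and right subtrees.
Root teak: left subtree has 13 nodes {ash, fir, tulip, yew, rose, reed, bay, pear, mint, poppy, daisy, elm, sage}, right has 0 { }.
  Root elm: left subtree has 11 nodes {ash, fir, tulip, yew, rose, reed, bay, pear, mint, poppy, daisy}, right has 1 {sage}.
    Root yew: left subtree has 3 nodes {ash, fir, tulip}, right has 7 {rose, reed, bay, pear, mint, poppy, daisy}.
      Root ash: left subtree has 0 nodes { }, right has 2 {fir, tulip}.
        Root fir: left subtree has 0 nodes { }, right has 1 {tulip}.
      Root daisy: left subtree has 6 nodes {rose, reed, bay, pear, mint, poppy}, right has 0 { }.
        Root bay: left subtree has 2 nodes {rose, reed}, right has 3 {pear, mint, poppy}.
          Root rose: left subtree has 0 nodes { }, right has 1 {reed}.
          Root poppy: left subtree has 2 nodes {pear, mint}, right has 0 { }.
            Root mint: left subtree has 1 node {pear}, right has 0 { }.

tulip fir ash reed rose pear mint poppy bay daisy yew sage elm teak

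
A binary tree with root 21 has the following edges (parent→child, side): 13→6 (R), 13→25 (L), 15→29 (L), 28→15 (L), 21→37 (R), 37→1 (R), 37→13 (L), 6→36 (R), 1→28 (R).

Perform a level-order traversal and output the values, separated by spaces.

Level-order visits nodes level by level from the root, left to right within each level.
Level 0: 21
Level 1: 37
Level 2: 13, 1
Level 3: 25, 6, 28
Level 4: 36, 15
Level 5: 29

21 37 13 1 25 6 28 36 15 29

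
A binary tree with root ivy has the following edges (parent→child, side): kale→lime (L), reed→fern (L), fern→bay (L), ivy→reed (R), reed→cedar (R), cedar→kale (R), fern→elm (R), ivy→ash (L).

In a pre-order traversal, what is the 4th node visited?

Pre-order visits the node, then its left subtree, then its right subtree.
Visit ivy.
At ivy: go left to ash.
  ash is a leaf — visit ash.
At ivy: go right to reed.
  Visit reed.
  At reed: go left to fern.
    Visit fern.
    At fern: go left to bay.
      bay is a leaf — visit bay.
    At fern: go right to elm.
      elm is a leaf — visit elm.
  At reed: go right to cedar.
    Visit cedar.
    At cedar: no left child.
    At cedar: go right to kale.
      Visit kale.
      At kale: go left to lime.
        lime is a leaf — visit lime.
      At kale: no right child.
Full pre-order sequence: ivy, ash, reed, fern, bay, elm, cedar, kale, lime.

fern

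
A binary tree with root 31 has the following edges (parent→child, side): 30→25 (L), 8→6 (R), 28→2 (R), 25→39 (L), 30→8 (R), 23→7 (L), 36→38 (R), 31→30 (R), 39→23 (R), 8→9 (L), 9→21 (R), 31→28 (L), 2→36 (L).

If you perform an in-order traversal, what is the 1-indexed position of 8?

13

In-order visits the left subtree, then the node, then the right subtree.
At 31: go left to 28.
  At 28: no left child.
  Visit 28.
  At 28: go right to 2.
    At 2: go left to 36.
      At 36: no left child.
      Visit 36.
      At 36: go right to 38.
        38 is a leaf — visit 38.
    Visit 2.
    At 2: no right child.
Visit 31.
At 31: go right to 30.
  At 30: go left to 25.
    At 25: go left to 39.
      At 39: no left child.
      Visit 39.
      At 39: go right to 23.
        At 23: go left to 7.
          7 is a leaf — visit 7.
        Visit 23.
        At 23: no right child.
    Visit 25.
    At 25: no right child.
  Visit 30.
  At 30: go right to 8.
    At 8: go left to 9.
      At 9: no left child.
      Visit 9.
      At 9: go right to 21.
        21 is a leaf — visit 21.
    Visit 8.
    At 8: go right to 6.
      6 is a leaf — visit 6.
Full in-order sequence: 28, 36, 38, 2, 31, 39, 7, 23, 25, 30, 9, 21, 8, 6.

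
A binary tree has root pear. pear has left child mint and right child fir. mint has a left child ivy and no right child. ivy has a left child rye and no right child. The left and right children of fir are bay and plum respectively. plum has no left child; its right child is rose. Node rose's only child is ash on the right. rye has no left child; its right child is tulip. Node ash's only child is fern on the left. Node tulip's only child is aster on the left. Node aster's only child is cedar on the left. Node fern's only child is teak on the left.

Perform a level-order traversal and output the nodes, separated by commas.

Level-order visits nodes level by level from the root, left to right within each level.
Level 0: pear
Level 1: mint, fir
Level 2: ivy, bay, plum
Level 3: rye, rose
Level 4: tulip, ash
Level 5: aster, fern
Level 6: cedar, teak

pear, mint, fir, ivy, bay, plum, rye, rose, tulip, ash, aster, fern, cedar, teak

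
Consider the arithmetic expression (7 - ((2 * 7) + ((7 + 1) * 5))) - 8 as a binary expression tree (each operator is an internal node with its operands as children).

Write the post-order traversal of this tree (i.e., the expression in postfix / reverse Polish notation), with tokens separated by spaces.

7 2 7 * 7 1 + 5 * + - 8 -

Post-order on an expression tree gives postfix notation: for each operator, emit left operand, right operand, then the operator.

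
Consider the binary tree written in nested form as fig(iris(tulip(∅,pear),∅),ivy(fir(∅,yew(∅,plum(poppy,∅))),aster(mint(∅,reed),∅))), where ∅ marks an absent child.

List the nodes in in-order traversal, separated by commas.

tulip, pear, iris, fig, fir, yew, poppy, plum, ivy, mint, reed, aster

In-order visits the left subtree, then the node, then the right subtree.
At fig: go left to iris.
  At iris: go left to tulip.
    At tulip: no left child.
    Visit tulip.
    At tulip: go right to pear.
      pear is a leaf — visit pear.
  Visit iris.
  At iris: no right child.
Visit fig.
At fig: go right to ivy.
  At ivy: go left to fir.
    At fir: no left child.
    Visit fir.
    At fir: go right to yew.
      At yew: no left child.
      Visit yew.
      At yew: go right to plum.
        At plum: go left to poppy.
          poppy is a leaf — visit poppy.
        Visit plum.
        At plum: no right child.
  Visit ivy.
  At ivy: go right to aster.
    At aster: go left to mint.
      At mint: no left child.
      Visit mint.
      At mint: go right to reed.
        reed is a leaf — visit reed.
    Visit aster.
    At aster: no right child.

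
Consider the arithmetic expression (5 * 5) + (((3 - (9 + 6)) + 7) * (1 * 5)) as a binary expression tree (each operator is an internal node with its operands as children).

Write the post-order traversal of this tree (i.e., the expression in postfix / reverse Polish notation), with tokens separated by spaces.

Post-order on an expression tree gives postfix notation: for each operator, emit left operand, right operand, then the operator.

5 5 * 3 9 6 + - 7 + 1 5 * * +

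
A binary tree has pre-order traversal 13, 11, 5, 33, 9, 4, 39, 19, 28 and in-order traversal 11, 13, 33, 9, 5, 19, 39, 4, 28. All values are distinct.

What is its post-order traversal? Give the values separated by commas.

11, 9, 33, 19, 39, 28, 4, 5, 13

The first element of pre-order is the root; it splits in-order into left and right subtrees.
Root 13: left subtree has 1 node {11}, right has 7 {33, 9, 5, 19, 39, 4, 28}.
  Root 5: left subtree has 2 nodes {33, 9}, right has 4 {19, 39, 4, 28}.
    Root 33: left subtree has 0 nodes { }, right has 1 {9}.
    Root 4: left subtree has 2 nodes {19, 39}, right has 1 {28}.
      Root 39: left subtree has 1 node {19}, right has 0 { }.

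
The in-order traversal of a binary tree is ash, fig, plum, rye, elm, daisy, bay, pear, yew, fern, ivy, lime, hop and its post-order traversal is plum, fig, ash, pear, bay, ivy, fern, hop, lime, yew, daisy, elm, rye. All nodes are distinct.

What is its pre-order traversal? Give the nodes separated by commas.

rye, ash, fig, plum, elm, daisy, yew, bay, pear, lime, fern, ivy, hop

The last element of post-order is the root; it splits in-order into left and right subtrees.
Root rye: left subtree has 3 nodes {ash, fig, plum}, right has 9 {elm, daisy, bay, pear, yew, fern, ivy, lime, hop}.
  Root ash: left subtree has 0 nodes { }, right has 2 {fig, plum}.
    Root fig: left subtree has 0 nodes { }, right has 1 {plum}.
  Root elm: left subtree has 0 nodes { }, right has 8 {daisy, bay, pear, yew, fern, ivy, lime, hop}.
    Root daisy: left subtree has 0 nodes { }, right has 7 {bay, pear, yew, fern, ivy, lime, hop}.
      Root yew: left subtree has 2 nodes {bay, pear}, right has 4 {fern, ivy, lime, hop}.
        Root bay: left subtree has 0 nodes { }, right has 1 {pear}.
        Root lime: left subtree has 2 nodes {fern, ivy}, right has 1 {hop}.
          Root fern: left subtree has 0 nodes { }, right has 1 {ivy}.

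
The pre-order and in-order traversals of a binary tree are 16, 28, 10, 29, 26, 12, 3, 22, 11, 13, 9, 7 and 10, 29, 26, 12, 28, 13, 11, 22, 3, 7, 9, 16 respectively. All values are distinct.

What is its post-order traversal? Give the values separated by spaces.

The first element of pre-order is the root; it splits in-order into left and right subtrees.
Root 16: left subtree has 11 nodes {10, 29, 26, 12, 28, 13, 11, 22, 3, 7, 9}, right has 0 { }.
  Root 28: left subtree has 4 nodes {10, 29, 26, 12}, right has 6 {13, 11, 22, 3, 7, 9}.
    Root 10: left subtree has 0 nodes { }, right has 3 {29, 26, 12}.
      Root 29: left subtree has 0 nodes { }, right has 2 {26, 12}.
        Root 26: left subtree has 0 nodes { }, right has 1 {12}.
    Root 3: left subtree has 3 nodes {13, 11, 22}, right has 2 {7, 9}.
      Root 22: left subtree has 2 nodes {13, 11}, right has 0 { }.
        Root 11: left subtree has 1 node {13}, right has 0 { }.
      Root 9: left subtree has 1 node {7}, right has 0 { }.

12 26 29 10 13 11 22 7 9 3 28 16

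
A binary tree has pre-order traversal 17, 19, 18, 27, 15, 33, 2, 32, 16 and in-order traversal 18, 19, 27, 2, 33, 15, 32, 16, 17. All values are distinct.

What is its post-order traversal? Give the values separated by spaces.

The first element of pre-order is the root; it splits in-order into left and right subtrees.
Root 17: left subtree has 8 nodes {18, 19, 27, 2, 33, 15, 32, 16}, right has 0 { }.
  Root 19: left subtree has 1 node {18}, right has 6 {27, 2, 33, 15, 32, 16}.
    Root 27: left subtree has 0 nodes { }, right has 5 {2, 33, 15, 32, 16}.
      Root 15: left subtree has 2 nodes {2, 33}, right has 2 {32, 16}.
        Root 33: left subtree has 1 node {2}, right has 0 { }.
        Root 32: left subtree has 0 nodes { }, right has 1 {16}.

18 2 33 16 32 15 27 19 17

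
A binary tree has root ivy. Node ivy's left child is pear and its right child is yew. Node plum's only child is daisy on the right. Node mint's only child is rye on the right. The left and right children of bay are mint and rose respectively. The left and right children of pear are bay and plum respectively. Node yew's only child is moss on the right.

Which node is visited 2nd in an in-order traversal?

rye

In-order visits the left subtree, then the node, then the right subtree.
At ivy: go left to pear.
  At pear: go left to bay.
    At bay: go left to mint.
      At mint: no left child.
      Visit mint.
      At mint: go right to rye.
        rye is a leaf — visit rye.
    Visit bay.
    At bay: go right to rose.
      rose is a leaf — visit rose.
  Visit pear.
  At pear: go right to plum.
    At plum: no left child.
    Visit plum.
    At plum: go right to daisy.
      daisy is a leaf — visit daisy.
Visit ivy.
At ivy: go right to yew.
  At yew: no left child.
  Visit yew.
  At yew: go right to moss.
    moss is a leaf — visit moss.
Full in-order sequence: mint, rye, bay, rose, pear, plum, daisy, ivy, yew, moss.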